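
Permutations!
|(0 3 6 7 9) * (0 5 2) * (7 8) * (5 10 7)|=|(0 3 6 8 5 2)(7 9 10)|=6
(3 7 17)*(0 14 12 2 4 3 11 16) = (0 14 12 2 4 3 7 17 11 16) = [14, 1, 4, 7, 3, 5, 6, 17, 8, 9, 10, 16, 2, 13, 12, 15, 0, 11]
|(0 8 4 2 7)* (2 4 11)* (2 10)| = |(0 8 11 10 2 7)| = 6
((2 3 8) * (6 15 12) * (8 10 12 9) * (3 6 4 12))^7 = (2 15 8 6 9)(3 10)(4 12) = [0, 1, 15, 10, 12, 5, 9, 7, 6, 2, 3, 11, 4, 13, 14, 8]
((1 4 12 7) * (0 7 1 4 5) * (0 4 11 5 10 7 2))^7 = (12)(0 2) = [2, 1, 0, 3, 4, 5, 6, 7, 8, 9, 10, 11, 12]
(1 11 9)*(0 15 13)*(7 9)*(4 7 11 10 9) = (0 15 13)(1 10 9)(4 7) = [15, 10, 2, 3, 7, 5, 6, 4, 8, 1, 9, 11, 12, 0, 14, 13]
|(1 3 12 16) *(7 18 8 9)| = 4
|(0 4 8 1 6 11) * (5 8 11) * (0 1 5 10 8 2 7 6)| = |(0 4 11 1)(2 7 6 10 8 5)| = 12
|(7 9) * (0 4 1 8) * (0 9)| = 6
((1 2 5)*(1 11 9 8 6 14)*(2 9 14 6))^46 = (1 5 9 11 8 14 2) = [0, 5, 1, 3, 4, 9, 6, 7, 14, 11, 10, 8, 12, 13, 2]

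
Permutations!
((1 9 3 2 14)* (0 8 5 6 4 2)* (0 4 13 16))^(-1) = [16, 14, 4, 9, 3, 8, 5, 7, 0, 1, 10, 11, 12, 6, 2, 15, 13] = (0 16 13 6 5 8)(1 14 2 4 3 9)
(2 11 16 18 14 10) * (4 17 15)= (2 11 16 18 14 10)(4 17 15)= [0, 1, 11, 3, 17, 5, 6, 7, 8, 9, 2, 16, 12, 13, 10, 4, 18, 15, 14]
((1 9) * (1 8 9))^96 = [0, 1, 2, 3, 4, 5, 6, 7, 8, 9] = (9)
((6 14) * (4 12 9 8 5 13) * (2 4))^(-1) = (2 13 5 8 9 12 4)(6 14) = [0, 1, 13, 3, 2, 8, 14, 7, 9, 12, 10, 11, 4, 5, 6]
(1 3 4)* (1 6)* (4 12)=[0, 3, 2, 12, 6, 5, 1, 7, 8, 9, 10, 11, 4]=(1 3 12 4 6)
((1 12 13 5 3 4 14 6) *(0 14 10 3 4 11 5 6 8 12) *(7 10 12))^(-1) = (0 1 6 13 12 4 5 11 3 10 7 8 14) = [1, 6, 2, 10, 5, 11, 13, 8, 14, 9, 7, 3, 4, 12, 0]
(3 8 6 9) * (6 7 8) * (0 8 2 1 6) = [8, 6, 1, 0, 4, 5, 9, 2, 7, 3] = (0 8 7 2 1 6 9 3)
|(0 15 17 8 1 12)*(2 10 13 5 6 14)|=6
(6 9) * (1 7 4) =[0, 7, 2, 3, 1, 5, 9, 4, 8, 6] =(1 7 4)(6 9)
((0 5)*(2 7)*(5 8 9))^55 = (0 5 9 8)(2 7) = [5, 1, 7, 3, 4, 9, 6, 2, 0, 8]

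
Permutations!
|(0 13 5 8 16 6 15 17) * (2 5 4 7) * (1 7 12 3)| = |(0 13 4 12 3 1 7 2 5 8 16 6 15 17)| = 14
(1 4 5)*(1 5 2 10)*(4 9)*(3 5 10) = (1 9 4 2 3 5 10) = [0, 9, 3, 5, 2, 10, 6, 7, 8, 4, 1]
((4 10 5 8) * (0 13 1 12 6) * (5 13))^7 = (0 12 13 4 5 6 1 10 8) = [12, 10, 2, 3, 5, 6, 1, 7, 0, 9, 8, 11, 13, 4]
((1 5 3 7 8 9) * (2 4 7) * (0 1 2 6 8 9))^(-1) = [8, 0, 9, 5, 2, 1, 3, 4, 6, 7] = (0 8 6 3 5 1)(2 9 7 4)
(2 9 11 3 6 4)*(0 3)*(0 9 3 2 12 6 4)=(0 2 3 4 12 6)(9 11)=[2, 1, 3, 4, 12, 5, 0, 7, 8, 11, 10, 9, 6]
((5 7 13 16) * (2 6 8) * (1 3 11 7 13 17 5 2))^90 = (1 11 17 13 2 8 3 7 5 16 6) = [0, 11, 8, 7, 4, 16, 1, 5, 3, 9, 10, 17, 12, 2, 14, 15, 6, 13]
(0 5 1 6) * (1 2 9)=(0 5 2 9 1 6)=[5, 6, 9, 3, 4, 2, 0, 7, 8, 1]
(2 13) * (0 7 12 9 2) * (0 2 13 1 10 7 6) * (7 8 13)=(0 6)(1 10 8 13 2)(7 12 9)=[6, 10, 1, 3, 4, 5, 0, 12, 13, 7, 8, 11, 9, 2]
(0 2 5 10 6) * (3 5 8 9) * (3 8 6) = (0 2 6)(3 5 10)(8 9) = [2, 1, 6, 5, 4, 10, 0, 7, 9, 8, 3]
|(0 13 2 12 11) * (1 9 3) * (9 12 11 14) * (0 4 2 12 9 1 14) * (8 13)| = |(0 8 13 12)(1 9 3 14)(2 11 4)| = 12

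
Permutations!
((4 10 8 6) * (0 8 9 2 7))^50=(0 6 10 2)(4 9 7 8)=[6, 1, 0, 3, 9, 5, 10, 8, 4, 7, 2]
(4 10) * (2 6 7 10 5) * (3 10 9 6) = (2 3 10 4 5)(6 7 9) = [0, 1, 3, 10, 5, 2, 7, 9, 8, 6, 4]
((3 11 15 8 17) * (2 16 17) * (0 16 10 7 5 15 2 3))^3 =(17)(2 5 3 10 15 11 7 8) =[0, 1, 5, 10, 4, 3, 6, 8, 2, 9, 15, 7, 12, 13, 14, 11, 16, 17]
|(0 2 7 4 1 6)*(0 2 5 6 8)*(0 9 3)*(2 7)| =|(0 5 6 7 4 1 8 9 3)| =9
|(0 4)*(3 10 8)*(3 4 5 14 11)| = 8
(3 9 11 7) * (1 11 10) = [0, 11, 2, 9, 4, 5, 6, 3, 8, 10, 1, 7] = (1 11 7 3 9 10)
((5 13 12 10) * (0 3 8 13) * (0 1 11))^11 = [8, 0, 2, 13, 4, 11, 6, 7, 12, 9, 1, 3, 5, 10] = (0 8 12 5 11 3 13 10 1)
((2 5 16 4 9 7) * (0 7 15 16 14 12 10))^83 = [10, 1, 7, 3, 16, 2, 6, 0, 8, 4, 12, 11, 14, 13, 5, 9, 15] = (0 10 12 14 5 2 7)(4 16 15 9)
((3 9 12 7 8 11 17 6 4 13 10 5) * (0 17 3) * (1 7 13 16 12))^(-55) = (0 5 10 13 12 16 4 6 17)(1 9 3 11 8 7) = [5, 9, 2, 11, 6, 10, 17, 1, 7, 3, 13, 8, 16, 12, 14, 15, 4, 0]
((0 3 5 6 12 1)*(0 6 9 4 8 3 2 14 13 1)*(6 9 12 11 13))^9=(0 8 13 2 3 1 14 5 9 6 12 4 11)=[8, 14, 3, 1, 11, 9, 12, 7, 13, 6, 10, 0, 4, 2, 5]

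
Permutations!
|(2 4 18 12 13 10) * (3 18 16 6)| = |(2 4 16 6 3 18 12 13 10)| = 9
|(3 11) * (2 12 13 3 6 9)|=7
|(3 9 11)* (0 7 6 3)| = |(0 7 6 3 9 11)| = 6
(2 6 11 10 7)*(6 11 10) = (2 11 6 10 7) = [0, 1, 11, 3, 4, 5, 10, 2, 8, 9, 7, 6]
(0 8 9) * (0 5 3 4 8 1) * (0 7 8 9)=(0 1 7 8)(3 4 9 5)=[1, 7, 2, 4, 9, 3, 6, 8, 0, 5]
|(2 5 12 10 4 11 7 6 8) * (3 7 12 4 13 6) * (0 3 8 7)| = |(0 3)(2 5 4 11 12 10 13 6 7 8)| = 10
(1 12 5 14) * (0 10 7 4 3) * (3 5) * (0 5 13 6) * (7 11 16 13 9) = (0 10 11 16 13 6)(1 12 3 5 14)(4 9 7) = [10, 12, 2, 5, 9, 14, 0, 4, 8, 7, 11, 16, 3, 6, 1, 15, 13]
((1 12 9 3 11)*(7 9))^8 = (1 7 3)(9 11 12) = [0, 7, 2, 1, 4, 5, 6, 3, 8, 11, 10, 12, 9]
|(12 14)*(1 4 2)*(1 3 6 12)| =|(1 4 2 3 6 12 14)| =7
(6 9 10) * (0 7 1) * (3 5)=[7, 0, 2, 5, 4, 3, 9, 1, 8, 10, 6]=(0 7 1)(3 5)(6 9 10)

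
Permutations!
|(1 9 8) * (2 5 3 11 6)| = 15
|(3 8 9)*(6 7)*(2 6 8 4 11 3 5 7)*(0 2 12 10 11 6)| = 12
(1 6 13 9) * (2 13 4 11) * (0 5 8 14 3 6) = [5, 0, 13, 6, 11, 8, 4, 7, 14, 1, 10, 2, 12, 9, 3] = (0 5 8 14 3 6 4 11 2 13 9 1)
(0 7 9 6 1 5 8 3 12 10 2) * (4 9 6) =(0 7 6 1 5 8 3 12 10 2)(4 9) =[7, 5, 0, 12, 9, 8, 1, 6, 3, 4, 2, 11, 10]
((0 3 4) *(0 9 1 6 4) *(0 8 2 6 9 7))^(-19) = (0 8 6 7 3 2 4)(1 9) = [8, 9, 4, 2, 0, 5, 7, 3, 6, 1]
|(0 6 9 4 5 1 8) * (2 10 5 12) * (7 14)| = 10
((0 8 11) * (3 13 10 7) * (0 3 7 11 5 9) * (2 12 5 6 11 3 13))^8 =(0 12 10 6 9 2 13 8 5 3 11) =[12, 1, 13, 11, 4, 3, 9, 7, 5, 2, 6, 0, 10, 8]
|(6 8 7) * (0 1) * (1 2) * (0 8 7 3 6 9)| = |(0 2 1 8 3 6 7 9)| = 8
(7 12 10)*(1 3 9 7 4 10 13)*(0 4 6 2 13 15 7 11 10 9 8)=(0 4 9 11 10 6 2 13 1 3 8)(7 12 15)=[4, 3, 13, 8, 9, 5, 2, 12, 0, 11, 6, 10, 15, 1, 14, 7]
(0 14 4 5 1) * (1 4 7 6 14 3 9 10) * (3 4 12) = (0 4 5 12 3 9 10 1)(6 14 7) = [4, 0, 2, 9, 5, 12, 14, 6, 8, 10, 1, 11, 3, 13, 7]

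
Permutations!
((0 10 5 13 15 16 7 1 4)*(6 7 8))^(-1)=(0 4 1 7 6 8 16 15 13 5 10)=[4, 7, 2, 3, 1, 10, 8, 6, 16, 9, 0, 11, 12, 5, 14, 13, 15]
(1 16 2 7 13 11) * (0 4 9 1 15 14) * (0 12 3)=[4, 16, 7, 0, 9, 5, 6, 13, 8, 1, 10, 15, 3, 11, 12, 14, 2]=(0 4 9 1 16 2 7 13 11 15 14 12 3)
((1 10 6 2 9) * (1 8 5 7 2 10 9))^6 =[0, 1, 2, 3, 4, 5, 6, 7, 8, 9, 10] =(10)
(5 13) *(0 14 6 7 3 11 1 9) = [14, 9, 2, 11, 4, 13, 7, 3, 8, 0, 10, 1, 12, 5, 6] = (0 14 6 7 3 11 1 9)(5 13)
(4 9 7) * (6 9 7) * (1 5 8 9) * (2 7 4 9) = [0, 5, 7, 3, 4, 8, 1, 9, 2, 6] = (1 5 8 2 7 9 6)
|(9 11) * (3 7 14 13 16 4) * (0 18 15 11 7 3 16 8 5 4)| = 12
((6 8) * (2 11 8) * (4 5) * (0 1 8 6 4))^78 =(11)(0 4 1 5 8) =[4, 5, 2, 3, 1, 8, 6, 7, 0, 9, 10, 11]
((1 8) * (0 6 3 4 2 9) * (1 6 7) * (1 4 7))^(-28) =(0 9 2 4 7 3 6 8 1) =[9, 0, 4, 6, 7, 5, 8, 3, 1, 2]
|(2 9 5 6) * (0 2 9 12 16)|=12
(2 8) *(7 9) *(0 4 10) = (0 4 10)(2 8)(7 9) = [4, 1, 8, 3, 10, 5, 6, 9, 2, 7, 0]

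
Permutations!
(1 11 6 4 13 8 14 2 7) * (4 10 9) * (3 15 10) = [0, 11, 7, 15, 13, 5, 3, 1, 14, 4, 9, 6, 12, 8, 2, 10] = (1 11 6 3 15 10 9 4 13 8 14 2 7)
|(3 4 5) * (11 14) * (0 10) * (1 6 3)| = 10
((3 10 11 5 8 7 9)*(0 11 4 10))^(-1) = (0 3 9 7 8 5 11)(4 10) = [3, 1, 2, 9, 10, 11, 6, 8, 5, 7, 4, 0]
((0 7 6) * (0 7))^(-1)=(6 7)=[0, 1, 2, 3, 4, 5, 7, 6]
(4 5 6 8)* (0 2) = (0 2)(4 5 6 8) = [2, 1, 0, 3, 5, 6, 8, 7, 4]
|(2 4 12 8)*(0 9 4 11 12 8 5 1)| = 9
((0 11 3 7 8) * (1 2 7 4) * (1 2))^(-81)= [4, 1, 0, 7, 8, 5, 6, 11, 3, 9, 10, 2]= (0 4 8 3 7 11 2)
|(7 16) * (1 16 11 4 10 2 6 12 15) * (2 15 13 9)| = 35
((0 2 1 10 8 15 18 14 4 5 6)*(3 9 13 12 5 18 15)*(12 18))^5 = [3, 13, 9, 4, 2, 10, 8, 7, 14, 12, 18, 11, 1, 5, 0, 15, 16, 17, 6] = (0 3 4 2 9 12 1 13 5 10 18 6 8 14)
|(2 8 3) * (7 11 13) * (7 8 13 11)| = 4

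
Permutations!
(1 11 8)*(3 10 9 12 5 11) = (1 3 10 9 12 5 11 8) = [0, 3, 2, 10, 4, 11, 6, 7, 1, 12, 9, 8, 5]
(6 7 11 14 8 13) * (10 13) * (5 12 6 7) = (5 12 6)(7 11 14 8 10 13) = [0, 1, 2, 3, 4, 12, 5, 11, 10, 9, 13, 14, 6, 7, 8]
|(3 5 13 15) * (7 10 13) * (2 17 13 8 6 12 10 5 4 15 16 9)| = |(2 17 13 16 9)(3 4 15)(5 7)(6 12 10 8)| = 60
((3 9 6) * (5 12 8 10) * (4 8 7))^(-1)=[0, 1, 2, 6, 7, 10, 9, 12, 4, 3, 8, 11, 5]=(3 6 9)(4 7 12 5 10 8)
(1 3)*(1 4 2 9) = (1 3 4 2 9) = [0, 3, 9, 4, 2, 5, 6, 7, 8, 1]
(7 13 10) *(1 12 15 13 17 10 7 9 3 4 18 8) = (1 12 15 13 7 17 10 9 3 4 18 8) = [0, 12, 2, 4, 18, 5, 6, 17, 1, 3, 9, 11, 15, 7, 14, 13, 16, 10, 8]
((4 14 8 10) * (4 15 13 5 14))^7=(5 14 8 10 15 13)=[0, 1, 2, 3, 4, 14, 6, 7, 10, 9, 15, 11, 12, 5, 8, 13]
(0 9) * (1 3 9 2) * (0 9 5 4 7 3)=(9)(0 2 1)(3 5 4 7)=[2, 0, 1, 5, 7, 4, 6, 3, 8, 9]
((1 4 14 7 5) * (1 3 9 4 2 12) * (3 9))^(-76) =(1 12 2)(4 9 5 7 14) =[0, 12, 1, 3, 9, 7, 6, 14, 8, 5, 10, 11, 2, 13, 4]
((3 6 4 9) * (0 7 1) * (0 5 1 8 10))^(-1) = (0 10 8 7)(1 5)(3 9 4 6) = [10, 5, 2, 9, 6, 1, 3, 0, 7, 4, 8]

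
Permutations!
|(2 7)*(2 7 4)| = |(7)(2 4)| = 2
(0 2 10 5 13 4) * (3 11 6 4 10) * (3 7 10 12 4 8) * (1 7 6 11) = (0 2 6 8 3 1 7 10 5 13 12 4) = [2, 7, 6, 1, 0, 13, 8, 10, 3, 9, 5, 11, 4, 12]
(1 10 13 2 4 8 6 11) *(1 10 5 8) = (1 5 8 6 11 10 13 2 4) = [0, 5, 4, 3, 1, 8, 11, 7, 6, 9, 13, 10, 12, 2]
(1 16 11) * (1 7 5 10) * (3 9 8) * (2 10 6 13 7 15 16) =[0, 2, 10, 9, 4, 6, 13, 5, 3, 8, 1, 15, 12, 7, 14, 16, 11] =(1 2 10)(3 9 8)(5 6 13 7)(11 15 16)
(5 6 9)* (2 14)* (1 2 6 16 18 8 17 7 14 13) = (1 2 13)(5 16 18 8 17 7 14 6 9) = [0, 2, 13, 3, 4, 16, 9, 14, 17, 5, 10, 11, 12, 1, 6, 15, 18, 7, 8]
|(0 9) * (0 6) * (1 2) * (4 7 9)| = 10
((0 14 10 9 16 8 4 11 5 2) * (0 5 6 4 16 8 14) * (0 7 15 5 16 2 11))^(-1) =(0 4 6 11 5 15 7)(2 8 9 10 14 16) =[4, 1, 8, 3, 6, 15, 11, 0, 9, 10, 14, 5, 12, 13, 16, 7, 2]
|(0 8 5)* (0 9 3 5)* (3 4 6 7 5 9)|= 6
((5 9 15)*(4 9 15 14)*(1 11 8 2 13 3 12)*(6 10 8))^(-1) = (1 12 3 13 2 8 10 6 11)(4 14 9)(5 15) = [0, 12, 8, 13, 14, 15, 11, 7, 10, 4, 6, 1, 3, 2, 9, 5]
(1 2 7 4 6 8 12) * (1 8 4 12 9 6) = (1 2 7 12 8 9 6 4) = [0, 2, 7, 3, 1, 5, 4, 12, 9, 6, 10, 11, 8]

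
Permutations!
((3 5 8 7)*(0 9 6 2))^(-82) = (0 6)(2 9)(3 8)(5 7) = [6, 1, 9, 8, 4, 7, 0, 5, 3, 2]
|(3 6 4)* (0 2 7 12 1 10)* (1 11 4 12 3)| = 10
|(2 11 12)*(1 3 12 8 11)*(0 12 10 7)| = 14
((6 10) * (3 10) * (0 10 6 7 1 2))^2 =[7, 0, 10, 3, 4, 5, 6, 2, 8, 9, 1] =(0 7 2 10 1)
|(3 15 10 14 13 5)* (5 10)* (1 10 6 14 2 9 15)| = |(1 10 2 9 15 5 3)(6 14 13)| = 21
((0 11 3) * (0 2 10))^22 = [3, 1, 0, 10, 4, 5, 6, 7, 8, 9, 11, 2] = (0 3 10 11 2)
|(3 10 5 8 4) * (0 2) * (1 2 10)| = |(0 10 5 8 4 3 1 2)| = 8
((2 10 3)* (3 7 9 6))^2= (2 7 6)(3 10 9)= [0, 1, 7, 10, 4, 5, 2, 6, 8, 3, 9]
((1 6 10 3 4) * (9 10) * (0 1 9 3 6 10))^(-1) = [9, 0, 2, 6, 3, 5, 10, 7, 8, 4, 1] = (0 9 4 3 6 10 1)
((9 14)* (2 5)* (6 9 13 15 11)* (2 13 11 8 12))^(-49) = (2 12 8 15 13 5)(6 11 14 9) = [0, 1, 12, 3, 4, 2, 11, 7, 15, 6, 10, 14, 8, 5, 9, 13]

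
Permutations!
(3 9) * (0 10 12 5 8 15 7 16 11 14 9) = (0 10 12 5 8 15 7 16 11 14 9 3) = [10, 1, 2, 0, 4, 8, 6, 16, 15, 3, 12, 14, 5, 13, 9, 7, 11]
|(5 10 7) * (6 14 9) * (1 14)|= 12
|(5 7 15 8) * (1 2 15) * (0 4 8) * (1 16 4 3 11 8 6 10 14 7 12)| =|(0 3 11 8 5 12 1 2 15)(4 6 10 14 7 16)| =18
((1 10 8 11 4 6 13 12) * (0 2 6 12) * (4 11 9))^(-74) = (0 6)(1 4 8)(2 13)(9 10 12) = [6, 4, 13, 3, 8, 5, 0, 7, 1, 10, 12, 11, 9, 2]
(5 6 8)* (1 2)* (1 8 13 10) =(1 2 8 5 6 13 10) =[0, 2, 8, 3, 4, 6, 13, 7, 5, 9, 1, 11, 12, 10]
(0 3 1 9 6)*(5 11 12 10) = (0 3 1 9 6)(5 11 12 10) = [3, 9, 2, 1, 4, 11, 0, 7, 8, 6, 5, 12, 10]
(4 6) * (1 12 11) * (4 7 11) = (1 12 4 6 7 11) = [0, 12, 2, 3, 6, 5, 7, 11, 8, 9, 10, 1, 4]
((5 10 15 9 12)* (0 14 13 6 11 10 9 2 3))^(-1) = (0 3 2 15 10 11 6 13 14)(5 12 9) = [3, 1, 15, 2, 4, 12, 13, 7, 8, 5, 11, 6, 9, 14, 0, 10]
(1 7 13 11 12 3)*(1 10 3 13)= (1 7)(3 10)(11 12 13)= [0, 7, 2, 10, 4, 5, 6, 1, 8, 9, 3, 12, 13, 11]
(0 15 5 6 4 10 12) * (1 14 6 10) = (0 15 5 10 12)(1 14 6 4) = [15, 14, 2, 3, 1, 10, 4, 7, 8, 9, 12, 11, 0, 13, 6, 5]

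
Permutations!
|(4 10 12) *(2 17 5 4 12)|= 5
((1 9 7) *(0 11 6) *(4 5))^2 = (0 6 11)(1 7 9) = [6, 7, 2, 3, 4, 5, 11, 9, 8, 1, 10, 0]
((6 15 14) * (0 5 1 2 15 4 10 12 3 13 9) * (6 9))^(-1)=(0 9 14 15 2 1 5)(3 12 10 4 6 13)=[9, 5, 1, 12, 6, 0, 13, 7, 8, 14, 4, 11, 10, 3, 15, 2]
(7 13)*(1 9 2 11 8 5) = (1 9 2 11 8 5)(7 13) = [0, 9, 11, 3, 4, 1, 6, 13, 5, 2, 10, 8, 12, 7]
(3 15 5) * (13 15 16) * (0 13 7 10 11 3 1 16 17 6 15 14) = (0 13 14)(1 16 7 10 11 3 17 6 15 5) = [13, 16, 2, 17, 4, 1, 15, 10, 8, 9, 11, 3, 12, 14, 0, 5, 7, 6]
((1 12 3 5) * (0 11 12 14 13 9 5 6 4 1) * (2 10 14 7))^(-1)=(0 5 9 13 14 10 2 7 1 4 6 3 12 11)=[5, 4, 7, 12, 6, 9, 3, 1, 8, 13, 2, 0, 11, 14, 10]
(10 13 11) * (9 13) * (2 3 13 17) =(2 3 13 11 10 9 17) =[0, 1, 3, 13, 4, 5, 6, 7, 8, 17, 9, 10, 12, 11, 14, 15, 16, 2]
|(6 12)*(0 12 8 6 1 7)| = |(0 12 1 7)(6 8)| = 4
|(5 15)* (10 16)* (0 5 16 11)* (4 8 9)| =6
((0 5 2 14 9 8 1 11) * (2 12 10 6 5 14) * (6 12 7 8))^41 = (0 7 14 8 9 1 6 11 5)(10 12) = [7, 6, 2, 3, 4, 0, 11, 14, 9, 1, 12, 5, 10, 13, 8]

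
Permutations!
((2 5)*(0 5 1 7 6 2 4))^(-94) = (0 4 5)(1 6)(2 7) = [4, 6, 7, 3, 5, 0, 1, 2]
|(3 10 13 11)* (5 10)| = 5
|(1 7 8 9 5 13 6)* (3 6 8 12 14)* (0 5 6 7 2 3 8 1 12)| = 35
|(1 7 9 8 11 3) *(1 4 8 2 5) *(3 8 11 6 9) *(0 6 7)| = 30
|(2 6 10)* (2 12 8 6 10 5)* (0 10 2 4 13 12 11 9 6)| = 10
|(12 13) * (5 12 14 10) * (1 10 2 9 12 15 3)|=5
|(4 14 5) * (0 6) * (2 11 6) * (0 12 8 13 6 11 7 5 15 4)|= |(0 2 7 5)(4 14 15)(6 12 8 13)|= 12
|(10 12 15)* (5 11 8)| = |(5 11 8)(10 12 15)| = 3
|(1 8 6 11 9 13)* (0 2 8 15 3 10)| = |(0 2 8 6 11 9 13 1 15 3 10)| = 11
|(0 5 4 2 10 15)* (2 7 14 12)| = |(0 5 4 7 14 12 2 10 15)| = 9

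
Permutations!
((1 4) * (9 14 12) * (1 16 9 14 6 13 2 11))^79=(1 11 2 13 6 9 16 4)(12 14)=[0, 11, 13, 3, 1, 5, 9, 7, 8, 16, 10, 2, 14, 6, 12, 15, 4]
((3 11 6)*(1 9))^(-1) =(1 9)(3 6 11) =[0, 9, 2, 6, 4, 5, 11, 7, 8, 1, 10, 3]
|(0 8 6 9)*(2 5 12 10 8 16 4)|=|(0 16 4 2 5 12 10 8 6 9)|=10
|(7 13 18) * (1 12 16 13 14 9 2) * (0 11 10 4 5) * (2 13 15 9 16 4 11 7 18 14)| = |(18)(0 7 2 1 12 4 5)(9 13 14 16 15)(10 11)| = 70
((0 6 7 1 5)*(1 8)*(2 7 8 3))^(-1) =[5, 8, 3, 7, 4, 1, 0, 2, 6] =(0 5 1 8 6)(2 3 7)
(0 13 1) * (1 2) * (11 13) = (0 11 13 2 1) = [11, 0, 1, 3, 4, 5, 6, 7, 8, 9, 10, 13, 12, 2]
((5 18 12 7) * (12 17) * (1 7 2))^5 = [0, 12, 17, 3, 4, 1, 6, 2, 8, 9, 10, 11, 18, 13, 14, 15, 16, 5, 7] = (1 12 18 7 2 17 5)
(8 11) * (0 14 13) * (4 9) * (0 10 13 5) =(0 14 5)(4 9)(8 11)(10 13) =[14, 1, 2, 3, 9, 0, 6, 7, 11, 4, 13, 8, 12, 10, 5]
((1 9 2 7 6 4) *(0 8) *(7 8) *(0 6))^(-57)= (0 7)(1 8)(2 4)(6 9)= [7, 8, 4, 3, 2, 5, 9, 0, 1, 6]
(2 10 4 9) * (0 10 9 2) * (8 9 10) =[8, 1, 10, 3, 2, 5, 6, 7, 9, 0, 4] =(0 8 9)(2 10 4)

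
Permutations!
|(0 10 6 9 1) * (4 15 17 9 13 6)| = |(0 10 4 15 17 9 1)(6 13)| = 14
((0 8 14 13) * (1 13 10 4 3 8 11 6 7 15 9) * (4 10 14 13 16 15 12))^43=(0 8 4 7 11 13 3 12 6)(1 9 15 16)=[8, 9, 2, 12, 7, 5, 0, 11, 4, 15, 10, 13, 6, 3, 14, 16, 1]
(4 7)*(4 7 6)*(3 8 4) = (3 8 4 6) = [0, 1, 2, 8, 6, 5, 3, 7, 4]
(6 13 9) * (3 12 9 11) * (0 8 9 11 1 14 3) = (0 8 9 6 13 1 14 3 12 11) = [8, 14, 2, 12, 4, 5, 13, 7, 9, 6, 10, 0, 11, 1, 3]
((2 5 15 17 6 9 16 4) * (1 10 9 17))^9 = (1 10 9 16 4 2 5 15)(6 17) = [0, 10, 5, 3, 2, 15, 17, 7, 8, 16, 9, 11, 12, 13, 14, 1, 4, 6]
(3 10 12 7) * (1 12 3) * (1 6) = (1 12 7 6)(3 10) = [0, 12, 2, 10, 4, 5, 1, 6, 8, 9, 3, 11, 7]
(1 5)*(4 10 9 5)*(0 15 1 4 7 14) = [15, 7, 2, 3, 10, 4, 6, 14, 8, 5, 9, 11, 12, 13, 0, 1] = (0 15 1 7 14)(4 10 9 5)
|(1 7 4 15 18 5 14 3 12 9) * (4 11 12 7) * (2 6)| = |(1 4 15 18 5 14 3 7 11 12 9)(2 6)| = 22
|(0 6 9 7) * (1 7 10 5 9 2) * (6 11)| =6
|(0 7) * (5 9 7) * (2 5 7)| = 6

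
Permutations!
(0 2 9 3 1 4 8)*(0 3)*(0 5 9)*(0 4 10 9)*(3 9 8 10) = [2, 3, 4, 1, 10, 0, 6, 7, 9, 5, 8] = (0 2 4 10 8 9 5)(1 3)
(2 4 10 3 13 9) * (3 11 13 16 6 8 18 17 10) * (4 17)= (2 17 10 11 13 9)(3 16 6 8 18 4)= [0, 1, 17, 16, 3, 5, 8, 7, 18, 2, 11, 13, 12, 9, 14, 15, 6, 10, 4]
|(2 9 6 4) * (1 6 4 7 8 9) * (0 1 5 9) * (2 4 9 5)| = 5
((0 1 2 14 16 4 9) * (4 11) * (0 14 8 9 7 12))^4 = [9, 14, 16, 3, 1, 5, 6, 2, 11, 4, 10, 0, 8, 13, 7, 15, 12] = (0 9 4 1 14 7 2 16 12 8 11)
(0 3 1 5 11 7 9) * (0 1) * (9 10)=(0 3)(1 5 11 7 10 9)=[3, 5, 2, 0, 4, 11, 6, 10, 8, 1, 9, 7]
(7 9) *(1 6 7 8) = [0, 6, 2, 3, 4, 5, 7, 9, 1, 8] = (1 6 7 9 8)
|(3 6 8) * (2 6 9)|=5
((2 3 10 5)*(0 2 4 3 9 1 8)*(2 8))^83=(0 8)(1 9 2)(3 4 5 10)=[8, 9, 1, 4, 5, 10, 6, 7, 0, 2, 3]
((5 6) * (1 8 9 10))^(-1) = [0, 10, 2, 3, 4, 6, 5, 7, 1, 8, 9] = (1 10 9 8)(5 6)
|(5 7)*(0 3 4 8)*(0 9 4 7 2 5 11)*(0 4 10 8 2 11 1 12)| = |(0 3 7 1 12)(2 5 11 4)(8 9 10)| = 60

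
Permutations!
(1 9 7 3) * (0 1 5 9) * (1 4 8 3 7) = (0 4 8 3 5 9 1) = [4, 0, 2, 5, 8, 9, 6, 7, 3, 1]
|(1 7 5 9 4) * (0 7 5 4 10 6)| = |(0 7 4 1 5 9 10 6)| = 8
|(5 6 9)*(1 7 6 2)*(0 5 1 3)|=|(0 5 2 3)(1 7 6 9)|=4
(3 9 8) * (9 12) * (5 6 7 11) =(3 12 9 8)(5 6 7 11) =[0, 1, 2, 12, 4, 6, 7, 11, 3, 8, 10, 5, 9]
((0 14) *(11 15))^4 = (15) = [0, 1, 2, 3, 4, 5, 6, 7, 8, 9, 10, 11, 12, 13, 14, 15]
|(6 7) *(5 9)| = 2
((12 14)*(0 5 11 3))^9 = (0 5 11 3)(12 14) = [5, 1, 2, 0, 4, 11, 6, 7, 8, 9, 10, 3, 14, 13, 12]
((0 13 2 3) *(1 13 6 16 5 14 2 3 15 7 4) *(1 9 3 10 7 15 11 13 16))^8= (0 13 1 7 5 9 2)(3 11 6 10 16 4 14)= [13, 7, 0, 11, 14, 9, 10, 5, 8, 2, 16, 6, 12, 1, 3, 15, 4]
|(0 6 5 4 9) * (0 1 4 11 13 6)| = |(1 4 9)(5 11 13 6)| = 12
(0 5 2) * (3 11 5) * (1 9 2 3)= [1, 9, 0, 11, 4, 3, 6, 7, 8, 2, 10, 5]= (0 1 9 2)(3 11 5)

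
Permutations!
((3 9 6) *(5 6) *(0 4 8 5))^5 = [3, 1, 2, 5, 9, 4, 8, 7, 0, 6] = (0 3 5 4 9 6 8)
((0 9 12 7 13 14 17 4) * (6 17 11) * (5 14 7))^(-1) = [4, 1, 2, 3, 17, 12, 11, 13, 8, 0, 10, 14, 9, 7, 5, 15, 16, 6] = (0 4 17 6 11 14 5 12 9)(7 13)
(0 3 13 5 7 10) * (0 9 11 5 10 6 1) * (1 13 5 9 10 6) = (0 3 5 7 1)(6 13)(9 11) = [3, 0, 2, 5, 4, 7, 13, 1, 8, 11, 10, 9, 12, 6]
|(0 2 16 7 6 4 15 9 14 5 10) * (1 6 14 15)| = |(0 2 16 7 14 5 10)(1 6 4)(9 15)| = 42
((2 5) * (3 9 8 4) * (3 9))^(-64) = (4 8 9) = [0, 1, 2, 3, 8, 5, 6, 7, 9, 4]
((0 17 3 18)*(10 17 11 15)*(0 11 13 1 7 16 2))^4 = (0 16 1)(2 7 13)(3 10 11)(15 18 17) = [16, 0, 7, 10, 4, 5, 6, 13, 8, 9, 11, 3, 12, 2, 14, 18, 1, 15, 17]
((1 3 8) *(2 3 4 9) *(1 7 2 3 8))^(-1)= (1 3 9 4)(2 7 8)= [0, 3, 7, 9, 1, 5, 6, 8, 2, 4]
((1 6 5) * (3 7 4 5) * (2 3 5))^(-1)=(1 5 6)(2 4 7 3)=[0, 5, 4, 2, 7, 6, 1, 3]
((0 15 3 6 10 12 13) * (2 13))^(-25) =[13, 1, 12, 15, 4, 5, 3, 7, 8, 9, 6, 11, 10, 2, 14, 0] =(0 13 2 12 10 6 3 15)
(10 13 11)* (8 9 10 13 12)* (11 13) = (13)(8 9 10 12) = [0, 1, 2, 3, 4, 5, 6, 7, 9, 10, 12, 11, 8, 13]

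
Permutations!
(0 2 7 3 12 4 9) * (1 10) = (0 2 7 3 12 4 9)(1 10) = [2, 10, 7, 12, 9, 5, 6, 3, 8, 0, 1, 11, 4]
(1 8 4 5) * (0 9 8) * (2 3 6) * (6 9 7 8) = (0 7 8 4 5 1)(2 3 9 6) = [7, 0, 3, 9, 5, 1, 2, 8, 4, 6]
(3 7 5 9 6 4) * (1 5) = (1 5 9 6 4 3 7) = [0, 5, 2, 7, 3, 9, 4, 1, 8, 6]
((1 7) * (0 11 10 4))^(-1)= (0 4 10 11)(1 7)= [4, 7, 2, 3, 10, 5, 6, 1, 8, 9, 11, 0]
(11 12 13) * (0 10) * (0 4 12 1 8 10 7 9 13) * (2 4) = (0 7 9 13 11 1 8 10 2 4 12) = [7, 8, 4, 3, 12, 5, 6, 9, 10, 13, 2, 1, 0, 11]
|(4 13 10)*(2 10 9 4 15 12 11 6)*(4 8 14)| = |(2 10 15 12 11 6)(4 13 9 8 14)| = 30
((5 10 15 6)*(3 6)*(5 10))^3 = [0, 1, 2, 15, 4, 5, 3, 7, 8, 9, 6, 11, 12, 13, 14, 10] = (3 15 10 6)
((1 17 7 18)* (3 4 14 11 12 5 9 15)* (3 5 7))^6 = [0, 12, 2, 18, 1, 5, 6, 14, 8, 9, 10, 3, 4, 13, 17, 15, 16, 7, 11] = (1 12 4)(3 18 11)(7 14 17)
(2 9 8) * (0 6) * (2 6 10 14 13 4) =[10, 1, 9, 3, 2, 5, 0, 7, 6, 8, 14, 11, 12, 4, 13] =(0 10 14 13 4 2 9 8 6)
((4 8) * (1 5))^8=[0, 1, 2, 3, 4, 5, 6, 7, 8]=(8)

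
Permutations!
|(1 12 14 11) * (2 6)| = |(1 12 14 11)(2 6)| = 4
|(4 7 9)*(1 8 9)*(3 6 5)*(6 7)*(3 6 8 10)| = 12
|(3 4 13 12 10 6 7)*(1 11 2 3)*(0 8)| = |(0 8)(1 11 2 3 4 13 12 10 6 7)| = 10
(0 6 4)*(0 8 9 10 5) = [6, 1, 2, 3, 8, 0, 4, 7, 9, 10, 5] = (0 6 4 8 9 10 5)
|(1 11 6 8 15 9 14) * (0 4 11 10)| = |(0 4 11 6 8 15 9 14 1 10)| = 10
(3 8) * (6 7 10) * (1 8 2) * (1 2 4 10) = (1 8 3 4 10 6 7) = [0, 8, 2, 4, 10, 5, 7, 1, 3, 9, 6]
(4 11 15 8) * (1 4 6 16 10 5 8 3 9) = [0, 4, 2, 9, 11, 8, 16, 7, 6, 1, 5, 15, 12, 13, 14, 3, 10] = (1 4 11 15 3 9)(5 8 6 16 10)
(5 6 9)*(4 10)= (4 10)(5 6 9)= [0, 1, 2, 3, 10, 6, 9, 7, 8, 5, 4]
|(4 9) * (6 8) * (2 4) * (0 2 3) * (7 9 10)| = |(0 2 4 10 7 9 3)(6 8)| = 14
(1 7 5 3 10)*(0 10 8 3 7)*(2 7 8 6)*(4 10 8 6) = (0 8 3 4 10 1)(2 7 5 6) = [8, 0, 7, 4, 10, 6, 2, 5, 3, 9, 1]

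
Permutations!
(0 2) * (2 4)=(0 4 2)=[4, 1, 0, 3, 2]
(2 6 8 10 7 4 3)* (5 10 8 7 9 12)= (2 6 7 4 3)(5 10 9 12)= [0, 1, 6, 2, 3, 10, 7, 4, 8, 12, 9, 11, 5]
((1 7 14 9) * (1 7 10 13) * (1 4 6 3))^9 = (14)(1 4)(3 13)(6 10) = [0, 4, 2, 13, 1, 5, 10, 7, 8, 9, 6, 11, 12, 3, 14]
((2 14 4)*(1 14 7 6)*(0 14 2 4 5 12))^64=(14)=[0, 1, 2, 3, 4, 5, 6, 7, 8, 9, 10, 11, 12, 13, 14]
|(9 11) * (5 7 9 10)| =|(5 7 9 11 10)| =5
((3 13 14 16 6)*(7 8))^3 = (3 16 13 6 14)(7 8) = [0, 1, 2, 16, 4, 5, 14, 8, 7, 9, 10, 11, 12, 6, 3, 15, 13]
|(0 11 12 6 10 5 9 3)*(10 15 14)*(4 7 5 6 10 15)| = 10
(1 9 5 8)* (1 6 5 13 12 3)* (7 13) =(1 9 7 13 12 3)(5 8 6) =[0, 9, 2, 1, 4, 8, 5, 13, 6, 7, 10, 11, 3, 12]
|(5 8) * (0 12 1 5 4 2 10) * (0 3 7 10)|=21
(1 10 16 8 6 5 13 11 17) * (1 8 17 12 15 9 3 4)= [0, 10, 2, 4, 1, 13, 5, 7, 6, 3, 16, 12, 15, 11, 14, 9, 17, 8]= (1 10 16 17 8 6 5 13 11 12 15 9 3 4)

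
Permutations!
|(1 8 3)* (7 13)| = 6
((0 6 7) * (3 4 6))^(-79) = (0 3 4 6 7) = [3, 1, 2, 4, 6, 5, 7, 0]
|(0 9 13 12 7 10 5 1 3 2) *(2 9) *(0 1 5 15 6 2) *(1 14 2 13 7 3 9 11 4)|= 22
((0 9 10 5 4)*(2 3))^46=(0 9 10 5 4)=[9, 1, 2, 3, 0, 4, 6, 7, 8, 10, 5]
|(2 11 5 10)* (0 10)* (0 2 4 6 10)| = |(2 11 5)(4 6 10)| = 3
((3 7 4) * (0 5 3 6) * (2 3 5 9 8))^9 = (0 9 8 2 3 7 4 6) = [9, 1, 3, 7, 6, 5, 0, 4, 2, 8]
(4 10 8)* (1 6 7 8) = [0, 6, 2, 3, 10, 5, 7, 8, 4, 9, 1] = (1 6 7 8 4 10)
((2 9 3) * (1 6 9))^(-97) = (1 3 6 2 9) = [0, 3, 9, 6, 4, 5, 2, 7, 8, 1]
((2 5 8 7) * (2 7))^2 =(2 8 5) =[0, 1, 8, 3, 4, 2, 6, 7, 5]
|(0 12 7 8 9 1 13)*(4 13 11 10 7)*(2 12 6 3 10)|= |(0 6 3 10 7 8 9 1 11 2 12 4 13)|= 13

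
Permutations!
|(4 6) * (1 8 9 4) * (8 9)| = 4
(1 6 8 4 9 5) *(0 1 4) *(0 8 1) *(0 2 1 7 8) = (0 2 1 6 7 8)(4 9 5) = [2, 6, 1, 3, 9, 4, 7, 8, 0, 5]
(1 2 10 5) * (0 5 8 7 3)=(0 5 1 2 10 8 7 3)=[5, 2, 10, 0, 4, 1, 6, 3, 7, 9, 8]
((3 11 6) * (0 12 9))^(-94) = (0 9 12)(3 6 11) = [9, 1, 2, 6, 4, 5, 11, 7, 8, 12, 10, 3, 0]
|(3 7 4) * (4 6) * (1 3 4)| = 4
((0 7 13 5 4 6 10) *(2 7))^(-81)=[10, 1, 0, 3, 5, 13, 4, 2, 8, 9, 6, 11, 12, 7]=(0 10 6 4 5 13 7 2)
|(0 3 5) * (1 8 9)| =|(0 3 5)(1 8 9)| =3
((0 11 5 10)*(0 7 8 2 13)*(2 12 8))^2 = (0 5 7 13 11 10 2) = [5, 1, 0, 3, 4, 7, 6, 13, 8, 9, 2, 10, 12, 11]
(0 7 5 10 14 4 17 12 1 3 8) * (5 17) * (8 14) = (0 7 17 12 1 3 14 4 5 10 8) = [7, 3, 2, 14, 5, 10, 6, 17, 0, 9, 8, 11, 1, 13, 4, 15, 16, 12]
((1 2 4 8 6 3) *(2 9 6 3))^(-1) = (1 3 8 4 2 6 9) = [0, 3, 6, 8, 2, 5, 9, 7, 4, 1]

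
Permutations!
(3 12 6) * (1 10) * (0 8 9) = [8, 10, 2, 12, 4, 5, 3, 7, 9, 0, 1, 11, 6] = (0 8 9)(1 10)(3 12 6)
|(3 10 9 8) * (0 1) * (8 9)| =6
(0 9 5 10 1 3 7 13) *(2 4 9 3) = (0 3 7 13)(1 2 4 9 5 10) = [3, 2, 4, 7, 9, 10, 6, 13, 8, 5, 1, 11, 12, 0]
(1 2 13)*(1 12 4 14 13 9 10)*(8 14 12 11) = (1 2 9 10)(4 12)(8 14 13 11) = [0, 2, 9, 3, 12, 5, 6, 7, 14, 10, 1, 8, 4, 11, 13]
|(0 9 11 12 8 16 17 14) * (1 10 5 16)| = 11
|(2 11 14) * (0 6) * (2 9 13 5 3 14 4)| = 30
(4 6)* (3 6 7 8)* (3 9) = [0, 1, 2, 6, 7, 5, 4, 8, 9, 3] = (3 6 4 7 8 9)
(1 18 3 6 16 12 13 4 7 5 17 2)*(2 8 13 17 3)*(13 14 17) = [0, 18, 1, 6, 7, 3, 16, 5, 14, 9, 10, 11, 13, 4, 17, 15, 12, 8, 2] = (1 18 2)(3 6 16 12 13 4 7 5)(8 14 17)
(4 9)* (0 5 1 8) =[5, 8, 2, 3, 9, 1, 6, 7, 0, 4] =(0 5 1 8)(4 9)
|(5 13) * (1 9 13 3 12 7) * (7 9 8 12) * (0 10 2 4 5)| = |(0 10 2 4 5 3 7 1 8 12 9 13)| = 12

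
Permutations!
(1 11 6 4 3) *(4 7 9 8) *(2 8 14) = (1 11 6 7 9 14 2 8 4 3) = [0, 11, 8, 1, 3, 5, 7, 9, 4, 14, 10, 6, 12, 13, 2]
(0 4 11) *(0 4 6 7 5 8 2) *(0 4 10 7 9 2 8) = (0 6 9 2 4 11 10 7 5) = [6, 1, 4, 3, 11, 0, 9, 5, 8, 2, 7, 10]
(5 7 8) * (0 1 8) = (0 1 8 5 7) = [1, 8, 2, 3, 4, 7, 6, 0, 5]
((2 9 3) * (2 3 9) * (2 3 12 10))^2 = (2 12)(3 10) = [0, 1, 12, 10, 4, 5, 6, 7, 8, 9, 3, 11, 2]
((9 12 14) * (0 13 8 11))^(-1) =(0 11 8 13)(9 14 12) =[11, 1, 2, 3, 4, 5, 6, 7, 13, 14, 10, 8, 9, 0, 12]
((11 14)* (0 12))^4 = (14) = [0, 1, 2, 3, 4, 5, 6, 7, 8, 9, 10, 11, 12, 13, 14]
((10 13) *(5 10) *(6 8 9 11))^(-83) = [0, 1, 2, 3, 4, 10, 8, 7, 9, 11, 13, 6, 12, 5] = (5 10 13)(6 8 9 11)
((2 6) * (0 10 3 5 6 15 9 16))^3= (0 5 15)(2 16 3)(6 9 10)= [5, 1, 16, 2, 4, 15, 9, 7, 8, 10, 6, 11, 12, 13, 14, 0, 3]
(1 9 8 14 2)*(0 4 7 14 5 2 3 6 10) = (0 4 7 14 3 6 10)(1 9 8 5 2) = [4, 9, 1, 6, 7, 2, 10, 14, 5, 8, 0, 11, 12, 13, 3]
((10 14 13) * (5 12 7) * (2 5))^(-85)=[0, 1, 7, 3, 4, 2, 6, 12, 8, 9, 13, 11, 5, 14, 10]=(2 7 12 5)(10 13 14)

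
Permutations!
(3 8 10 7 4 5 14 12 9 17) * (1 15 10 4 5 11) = (1 15 10 7 5 14 12 9 17 3 8 4 11) = [0, 15, 2, 8, 11, 14, 6, 5, 4, 17, 7, 1, 9, 13, 12, 10, 16, 3]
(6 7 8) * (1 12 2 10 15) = [0, 12, 10, 3, 4, 5, 7, 8, 6, 9, 15, 11, 2, 13, 14, 1] = (1 12 2 10 15)(6 7 8)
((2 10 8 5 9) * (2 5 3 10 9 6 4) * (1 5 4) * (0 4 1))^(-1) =(0 6 5 1 9 2 4)(3 8 10) =[6, 9, 4, 8, 0, 1, 5, 7, 10, 2, 3]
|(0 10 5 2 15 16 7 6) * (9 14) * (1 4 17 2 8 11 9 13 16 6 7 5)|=|(0 10 1 4 17 2 15 6)(5 8 11 9 14 13 16)|=56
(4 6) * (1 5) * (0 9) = (0 9)(1 5)(4 6) = [9, 5, 2, 3, 6, 1, 4, 7, 8, 0]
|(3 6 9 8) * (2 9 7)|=6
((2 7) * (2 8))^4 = [0, 1, 7, 3, 4, 5, 6, 8, 2] = (2 7 8)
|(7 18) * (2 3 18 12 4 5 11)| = 8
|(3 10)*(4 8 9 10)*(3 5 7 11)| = |(3 4 8 9 10 5 7 11)| = 8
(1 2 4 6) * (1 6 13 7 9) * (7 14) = (1 2 4 13 14 7 9) = [0, 2, 4, 3, 13, 5, 6, 9, 8, 1, 10, 11, 12, 14, 7]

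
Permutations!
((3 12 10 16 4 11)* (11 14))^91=(16)=[0, 1, 2, 3, 4, 5, 6, 7, 8, 9, 10, 11, 12, 13, 14, 15, 16]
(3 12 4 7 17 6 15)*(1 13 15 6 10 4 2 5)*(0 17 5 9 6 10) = (0 17)(1 13 15 3 12 2 9 6 10 4 7 5) = [17, 13, 9, 12, 7, 1, 10, 5, 8, 6, 4, 11, 2, 15, 14, 3, 16, 0]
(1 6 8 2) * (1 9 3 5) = (1 6 8 2 9 3 5) = [0, 6, 9, 5, 4, 1, 8, 7, 2, 3]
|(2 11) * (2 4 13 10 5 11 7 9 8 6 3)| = 30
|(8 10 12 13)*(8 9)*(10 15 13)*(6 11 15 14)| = 14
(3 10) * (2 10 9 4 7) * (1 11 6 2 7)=(1 11 6 2 10 3 9 4)=[0, 11, 10, 9, 1, 5, 2, 7, 8, 4, 3, 6]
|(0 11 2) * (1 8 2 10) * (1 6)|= |(0 11 10 6 1 8 2)|= 7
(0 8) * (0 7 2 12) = (0 8 7 2 12) = [8, 1, 12, 3, 4, 5, 6, 2, 7, 9, 10, 11, 0]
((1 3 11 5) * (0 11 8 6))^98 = (11) = [0, 1, 2, 3, 4, 5, 6, 7, 8, 9, 10, 11]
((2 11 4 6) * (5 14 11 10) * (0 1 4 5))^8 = (0 4 2)(1 6 10)(5 11 14) = [4, 6, 0, 3, 2, 11, 10, 7, 8, 9, 1, 14, 12, 13, 5]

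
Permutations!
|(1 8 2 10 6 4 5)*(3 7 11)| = |(1 8 2 10 6 4 5)(3 7 11)| = 21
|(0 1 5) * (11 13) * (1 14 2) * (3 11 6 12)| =|(0 14 2 1 5)(3 11 13 6 12)| =5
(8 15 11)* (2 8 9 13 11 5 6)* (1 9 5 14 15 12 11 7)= (1 9 13 7)(2 8 12 11 5 6)(14 15)= [0, 9, 8, 3, 4, 6, 2, 1, 12, 13, 10, 5, 11, 7, 15, 14]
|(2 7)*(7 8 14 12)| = |(2 8 14 12 7)| = 5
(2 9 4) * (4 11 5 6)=(2 9 11 5 6 4)=[0, 1, 9, 3, 2, 6, 4, 7, 8, 11, 10, 5]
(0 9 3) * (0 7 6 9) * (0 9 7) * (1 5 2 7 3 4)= [9, 5, 7, 0, 1, 2, 3, 6, 8, 4]= (0 9 4 1 5 2 7 6 3)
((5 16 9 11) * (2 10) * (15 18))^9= (2 10)(5 16 9 11)(15 18)= [0, 1, 10, 3, 4, 16, 6, 7, 8, 11, 2, 5, 12, 13, 14, 18, 9, 17, 15]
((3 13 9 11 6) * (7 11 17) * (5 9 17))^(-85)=(3 6 11 7 17 13)(5 9)=[0, 1, 2, 6, 4, 9, 11, 17, 8, 5, 10, 7, 12, 3, 14, 15, 16, 13]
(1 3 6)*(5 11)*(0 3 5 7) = [3, 5, 2, 6, 4, 11, 1, 0, 8, 9, 10, 7] = (0 3 6 1 5 11 7)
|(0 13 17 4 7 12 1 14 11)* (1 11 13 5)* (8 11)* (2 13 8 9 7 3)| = |(0 5 1 14 8 11)(2 13 17 4 3)(7 12 9)| = 30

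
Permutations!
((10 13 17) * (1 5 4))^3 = (17) = [0, 1, 2, 3, 4, 5, 6, 7, 8, 9, 10, 11, 12, 13, 14, 15, 16, 17]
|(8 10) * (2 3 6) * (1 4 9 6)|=6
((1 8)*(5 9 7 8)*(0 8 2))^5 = (0 7 5 8 2 9 1) = [7, 0, 9, 3, 4, 8, 6, 5, 2, 1]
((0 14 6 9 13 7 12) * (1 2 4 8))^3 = [9, 8, 1, 3, 2, 5, 7, 14, 4, 12, 10, 11, 6, 0, 13] = (0 9 12 6 7 14 13)(1 8 4 2)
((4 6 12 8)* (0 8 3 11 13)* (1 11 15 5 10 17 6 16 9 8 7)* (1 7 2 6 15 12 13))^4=(17)=[0, 1, 2, 3, 4, 5, 6, 7, 8, 9, 10, 11, 12, 13, 14, 15, 16, 17]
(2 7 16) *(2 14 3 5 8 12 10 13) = (2 7 16 14 3 5 8 12 10 13) = [0, 1, 7, 5, 4, 8, 6, 16, 12, 9, 13, 11, 10, 2, 3, 15, 14]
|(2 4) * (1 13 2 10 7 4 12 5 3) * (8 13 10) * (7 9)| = 11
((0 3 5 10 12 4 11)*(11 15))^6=(0 15 12 5)(3 11 4 10)=[15, 1, 2, 11, 10, 0, 6, 7, 8, 9, 3, 4, 5, 13, 14, 12]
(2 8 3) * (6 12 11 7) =[0, 1, 8, 2, 4, 5, 12, 6, 3, 9, 10, 7, 11] =(2 8 3)(6 12 11 7)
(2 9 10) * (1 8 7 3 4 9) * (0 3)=(0 3 4 9 10 2 1 8 7)=[3, 8, 1, 4, 9, 5, 6, 0, 7, 10, 2]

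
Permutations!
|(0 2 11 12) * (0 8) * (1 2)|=|(0 1 2 11 12 8)|=6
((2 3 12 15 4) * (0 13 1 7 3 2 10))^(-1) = (0 10 4 15 12 3 7 1 13) = [10, 13, 2, 7, 15, 5, 6, 1, 8, 9, 4, 11, 3, 0, 14, 12]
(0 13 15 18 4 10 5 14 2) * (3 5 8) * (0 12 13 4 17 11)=(0 4 10 8 3 5 14 2 12 13 15 18 17 11)=[4, 1, 12, 5, 10, 14, 6, 7, 3, 9, 8, 0, 13, 15, 2, 18, 16, 11, 17]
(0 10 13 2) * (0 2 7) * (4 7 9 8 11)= (0 10 13 9 8 11 4 7)= [10, 1, 2, 3, 7, 5, 6, 0, 11, 8, 13, 4, 12, 9]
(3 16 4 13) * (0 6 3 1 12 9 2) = [6, 12, 0, 16, 13, 5, 3, 7, 8, 2, 10, 11, 9, 1, 14, 15, 4] = (0 6 3 16 4 13 1 12 9 2)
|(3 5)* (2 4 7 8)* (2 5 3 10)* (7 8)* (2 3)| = |(2 4 8 5 10 3)| = 6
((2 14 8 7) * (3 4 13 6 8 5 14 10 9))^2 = [0, 1, 9, 13, 6, 5, 7, 10, 2, 4, 3, 11, 12, 8, 14] = (14)(2 9 4 6 7 10 3 13 8)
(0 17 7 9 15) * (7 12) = (0 17 12 7 9 15) = [17, 1, 2, 3, 4, 5, 6, 9, 8, 15, 10, 11, 7, 13, 14, 0, 16, 12]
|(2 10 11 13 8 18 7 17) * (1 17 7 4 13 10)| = 12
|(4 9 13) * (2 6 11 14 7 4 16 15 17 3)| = |(2 6 11 14 7 4 9 13 16 15 17 3)| = 12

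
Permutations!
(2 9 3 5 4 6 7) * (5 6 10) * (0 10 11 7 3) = (0 10 5 4 11 7 2 9)(3 6) = [10, 1, 9, 6, 11, 4, 3, 2, 8, 0, 5, 7]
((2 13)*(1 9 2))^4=(13)=[0, 1, 2, 3, 4, 5, 6, 7, 8, 9, 10, 11, 12, 13]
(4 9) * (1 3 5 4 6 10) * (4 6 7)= (1 3 5 6 10)(4 9 7)= [0, 3, 2, 5, 9, 6, 10, 4, 8, 7, 1]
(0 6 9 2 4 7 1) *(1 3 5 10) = (0 6 9 2 4 7 3 5 10 1) = [6, 0, 4, 5, 7, 10, 9, 3, 8, 2, 1]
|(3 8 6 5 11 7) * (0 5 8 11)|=|(0 5)(3 11 7)(6 8)|=6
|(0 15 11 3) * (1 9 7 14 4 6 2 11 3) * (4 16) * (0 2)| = |(0 15 3 2 11 1 9 7 14 16 4 6)| = 12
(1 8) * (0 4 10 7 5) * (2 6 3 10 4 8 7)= [8, 7, 6, 10, 4, 0, 3, 5, 1, 9, 2]= (0 8 1 7 5)(2 6 3 10)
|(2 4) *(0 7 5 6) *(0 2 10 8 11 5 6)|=9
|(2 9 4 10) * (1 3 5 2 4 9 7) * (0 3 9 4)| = |(0 3 5 2 7 1 9 4 10)| = 9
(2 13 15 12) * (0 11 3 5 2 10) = (0 11 3 5 2 13 15 12 10) = [11, 1, 13, 5, 4, 2, 6, 7, 8, 9, 0, 3, 10, 15, 14, 12]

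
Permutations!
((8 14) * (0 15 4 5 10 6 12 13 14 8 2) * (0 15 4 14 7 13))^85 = (0 4 5 10 6 12)(2 15 14)(7 13) = [4, 1, 15, 3, 5, 10, 12, 13, 8, 9, 6, 11, 0, 7, 2, 14]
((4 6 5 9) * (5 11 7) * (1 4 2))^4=[0, 7, 11, 3, 5, 4, 9, 1, 8, 6, 10, 2]=(1 7)(2 11)(4 5)(6 9)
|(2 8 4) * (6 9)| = 6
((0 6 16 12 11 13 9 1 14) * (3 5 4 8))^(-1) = (0 14 1 9 13 11 12 16 6)(3 8 4 5) = [14, 9, 2, 8, 5, 3, 0, 7, 4, 13, 10, 12, 16, 11, 1, 15, 6]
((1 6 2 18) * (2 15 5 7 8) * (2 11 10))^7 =(1 10 7 6 2 8 15 18 11 5) =[0, 10, 8, 3, 4, 1, 2, 6, 15, 9, 7, 5, 12, 13, 14, 18, 16, 17, 11]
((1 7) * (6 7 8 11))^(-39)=[0, 8, 2, 3, 4, 5, 7, 1, 11, 9, 10, 6]=(1 8 11 6 7)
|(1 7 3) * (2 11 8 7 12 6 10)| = 9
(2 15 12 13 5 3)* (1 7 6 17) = (1 7 6 17)(2 15 12 13 5 3) = [0, 7, 15, 2, 4, 3, 17, 6, 8, 9, 10, 11, 13, 5, 14, 12, 16, 1]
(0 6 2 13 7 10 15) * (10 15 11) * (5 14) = [6, 1, 13, 3, 4, 14, 2, 15, 8, 9, 11, 10, 12, 7, 5, 0] = (0 6 2 13 7 15)(5 14)(10 11)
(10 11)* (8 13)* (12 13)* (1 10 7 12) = [0, 10, 2, 3, 4, 5, 6, 12, 1, 9, 11, 7, 13, 8] = (1 10 11 7 12 13 8)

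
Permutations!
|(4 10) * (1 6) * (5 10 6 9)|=6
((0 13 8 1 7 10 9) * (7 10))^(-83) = (0 13 8 1 10 9) = [13, 10, 2, 3, 4, 5, 6, 7, 1, 0, 9, 11, 12, 8]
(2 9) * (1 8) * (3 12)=(1 8)(2 9)(3 12)=[0, 8, 9, 12, 4, 5, 6, 7, 1, 2, 10, 11, 3]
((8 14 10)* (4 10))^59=(4 14 8 10)=[0, 1, 2, 3, 14, 5, 6, 7, 10, 9, 4, 11, 12, 13, 8]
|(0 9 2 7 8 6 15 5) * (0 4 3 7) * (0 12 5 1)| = 12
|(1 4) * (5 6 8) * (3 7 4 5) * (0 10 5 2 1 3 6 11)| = |(0 10 5 11)(1 2)(3 7 4)(6 8)| = 12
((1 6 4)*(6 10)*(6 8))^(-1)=(1 4 6 8 10)=[0, 4, 2, 3, 6, 5, 8, 7, 10, 9, 1]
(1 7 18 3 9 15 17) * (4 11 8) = (1 7 18 3 9 15 17)(4 11 8) = [0, 7, 2, 9, 11, 5, 6, 18, 4, 15, 10, 8, 12, 13, 14, 17, 16, 1, 3]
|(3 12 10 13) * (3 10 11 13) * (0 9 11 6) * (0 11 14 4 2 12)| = |(0 9 14 4 2 12 6 11 13 10 3)| = 11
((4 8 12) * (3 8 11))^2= (3 12 11 8 4)= [0, 1, 2, 12, 3, 5, 6, 7, 4, 9, 10, 8, 11]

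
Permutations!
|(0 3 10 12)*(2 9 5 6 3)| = 8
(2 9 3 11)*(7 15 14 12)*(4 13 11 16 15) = (2 9 3 16 15 14 12 7 4 13 11) = [0, 1, 9, 16, 13, 5, 6, 4, 8, 3, 10, 2, 7, 11, 12, 14, 15]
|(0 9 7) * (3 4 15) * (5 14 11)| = |(0 9 7)(3 4 15)(5 14 11)| = 3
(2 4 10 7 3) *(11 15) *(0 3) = [3, 1, 4, 2, 10, 5, 6, 0, 8, 9, 7, 15, 12, 13, 14, 11] = (0 3 2 4 10 7)(11 15)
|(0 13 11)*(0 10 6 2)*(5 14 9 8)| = |(0 13 11 10 6 2)(5 14 9 8)| = 12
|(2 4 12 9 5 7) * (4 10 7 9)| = 6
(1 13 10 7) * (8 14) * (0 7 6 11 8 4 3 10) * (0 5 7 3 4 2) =(0 3 10 6 11 8 14 2)(1 13 5 7) =[3, 13, 0, 10, 4, 7, 11, 1, 14, 9, 6, 8, 12, 5, 2]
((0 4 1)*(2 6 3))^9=(6)=[0, 1, 2, 3, 4, 5, 6]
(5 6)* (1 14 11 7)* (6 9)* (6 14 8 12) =[0, 8, 2, 3, 4, 9, 5, 1, 12, 14, 10, 7, 6, 13, 11] =(1 8 12 6 5 9 14 11 7)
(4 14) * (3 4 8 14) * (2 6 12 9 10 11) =[0, 1, 6, 4, 3, 5, 12, 7, 14, 10, 11, 2, 9, 13, 8] =(2 6 12 9 10 11)(3 4)(8 14)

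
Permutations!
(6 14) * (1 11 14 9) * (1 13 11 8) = [0, 8, 2, 3, 4, 5, 9, 7, 1, 13, 10, 14, 12, 11, 6] = (1 8)(6 9 13 11 14)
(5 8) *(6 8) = (5 6 8) = [0, 1, 2, 3, 4, 6, 8, 7, 5]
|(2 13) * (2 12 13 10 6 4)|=4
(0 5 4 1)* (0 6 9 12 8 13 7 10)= (0 5 4 1 6 9 12 8 13 7 10)= [5, 6, 2, 3, 1, 4, 9, 10, 13, 12, 0, 11, 8, 7]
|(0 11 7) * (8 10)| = |(0 11 7)(8 10)| = 6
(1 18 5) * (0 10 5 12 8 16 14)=(0 10 5 1 18 12 8 16 14)=[10, 18, 2, 3, 4, 1, 6, 7, 16, 9, 5, 11, 8, 13, 0, 15, 14, 17, 12]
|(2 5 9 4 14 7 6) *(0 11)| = |(0 11)(2 5 9 4 14 7 6)| = 14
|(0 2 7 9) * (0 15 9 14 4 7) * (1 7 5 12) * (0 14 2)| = |(1 7 2 14 4 5 12)(9 15)| = 14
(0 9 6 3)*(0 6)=[9, 1, 2, 6, 4, 5, 3, 7, 8, 0]=(0 9)(3 6)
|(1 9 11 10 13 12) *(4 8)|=6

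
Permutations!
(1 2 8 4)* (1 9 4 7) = (1 2 8 7)(4 9) = [0, 2, 8, 3, 9, 5, 6, 1, 7, 4]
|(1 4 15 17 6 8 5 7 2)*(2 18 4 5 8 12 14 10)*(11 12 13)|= |(1 5 7 18 4 15 17 6 13 11 12 14 10 2)|= 14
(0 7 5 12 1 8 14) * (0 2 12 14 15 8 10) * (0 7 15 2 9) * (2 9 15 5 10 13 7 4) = [5, 13, 12, 3, 2, 14, 6, 10, 9, 0, 4, 11, 1, 7, 15, 8] = (0 5 14 15 8 9)(1 13 7 10 4 2 12)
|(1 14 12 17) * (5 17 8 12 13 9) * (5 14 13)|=6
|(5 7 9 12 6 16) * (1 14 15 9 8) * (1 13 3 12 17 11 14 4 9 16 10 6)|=|(1 4 9 17 11 14 15 16 5 7 8 13 3 12)(6 10)|=14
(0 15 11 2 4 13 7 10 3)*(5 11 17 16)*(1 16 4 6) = (0 15 17 4 13 7 10 3)(1 16 5 11 2 6) = [15, 16, 6, 0, 13, 11, 1, 10, 8, 9, 3, 2, 12, 7, 14, 17, 5, 4]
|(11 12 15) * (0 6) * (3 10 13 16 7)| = |(0 6)(3 10 13 16 7)(11 12 15)| = 30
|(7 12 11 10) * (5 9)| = 4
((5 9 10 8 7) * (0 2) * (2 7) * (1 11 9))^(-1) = (0 2 8 10 9 11 1 5 7) = [2, 5, 8, 3, 4, 7, 6, 0, 10, 11, 9, 1]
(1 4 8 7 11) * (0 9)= (0 9)(1 4 8 7 11)= [9, 4, 2, 3, 8, 5, 6, 11, 7, 0, 10, 1]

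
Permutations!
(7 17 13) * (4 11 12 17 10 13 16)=(4 11 12 17 16)(7 10 13)=[0, 1, 2, 3, 11, 5, 6, 10, 8, 9, 13, 12, 17, 7, 14, 15, 4, 16]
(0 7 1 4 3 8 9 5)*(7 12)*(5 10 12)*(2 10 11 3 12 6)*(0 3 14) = (0 5 3 8 9 11 14)(1 4 12 7)(2 10 6) = [5, 4, 10, 8, 12, 3, 2, 1, 9, 11, 6, 14, 7, 13, 0]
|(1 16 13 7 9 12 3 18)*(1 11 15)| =|(1 16 13 7 9 12 3 18 11 15)| =10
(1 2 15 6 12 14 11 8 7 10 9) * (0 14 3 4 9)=[14, 2, 15, 4, 9, 5, 12, 10, 7, 1, 0, 8, 3, 13, 11, 6]=(0 14 11 8 7 10)(1 2 15 6 12 3 4 9)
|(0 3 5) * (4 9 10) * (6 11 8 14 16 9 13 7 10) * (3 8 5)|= 8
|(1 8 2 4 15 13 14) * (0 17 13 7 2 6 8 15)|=18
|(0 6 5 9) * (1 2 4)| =12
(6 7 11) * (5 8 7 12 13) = (5 8 7 11 6 12 13) = [0, 1, 2, 3, 4, 8, 12, 11, 7, 9, 10, 6, 13, 5]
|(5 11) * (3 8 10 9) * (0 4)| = |(0 4)(3 8 10 9)(5 11)| = 4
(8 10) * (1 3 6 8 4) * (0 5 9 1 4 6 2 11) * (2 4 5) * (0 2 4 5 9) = (0 4 9 1 3 5)(2 11)(6 8 10) = [4, 3, 11, 5, 9, 0, 8, 7, 10, 1, 6, 2]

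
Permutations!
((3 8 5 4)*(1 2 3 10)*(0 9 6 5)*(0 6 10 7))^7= (0 6 1 7 8 10 4 3 9 5 2)= [6, 7, 0, 9, 3, 2, 1, 8, 10, 5, 4]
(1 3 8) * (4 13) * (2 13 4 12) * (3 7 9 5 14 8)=[0, 7, 13, 3, 4, 14, 6, 9, 1, 5, 10, 11, 2, 12, 8]=(1 7 9 5 14 8)(2 13 12)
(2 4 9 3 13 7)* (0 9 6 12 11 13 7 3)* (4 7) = (0 9)(2 7)(3 4 6 12 11 13) = [9, 1, 7, 4, 6, 5, 12, 2, 8, 0, 10, 13, 11, 3]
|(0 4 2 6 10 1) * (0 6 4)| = |(1 6 10)(2 4)| = 6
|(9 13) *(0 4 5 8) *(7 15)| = 4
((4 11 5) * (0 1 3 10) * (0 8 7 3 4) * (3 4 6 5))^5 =(0 1 6 5)(3 11 4 7 8 10) =[1, 6, 2, 11, 7, 0, 5, 8, 10, 9, 3, 4]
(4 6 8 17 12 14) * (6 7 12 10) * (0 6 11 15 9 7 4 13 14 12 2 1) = [6, 0, 1, 3, 4, 5, 8, 2, 17, 7, 11, 15, 12, 14, 13, 9, 16, 10] = (0 6 8 17 10 11 15 9 7 2 1)(13 14)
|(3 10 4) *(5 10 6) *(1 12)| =10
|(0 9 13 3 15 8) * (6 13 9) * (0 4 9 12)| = 9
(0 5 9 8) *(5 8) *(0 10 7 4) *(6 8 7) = [7, 1, 2, 3, 0, 9, 8, 4, 10, 5, 6] = (0 7 4)(5 9)(6 8 10)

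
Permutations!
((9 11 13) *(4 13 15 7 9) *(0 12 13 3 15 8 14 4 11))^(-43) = [12, 1, 2, 15, 3, 5, 6, 9, 14, 0, 10, 8, 13, 11, 4, 7] = (0 12 13 11 8 14 4 3 15 7 9)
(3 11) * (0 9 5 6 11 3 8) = (0 9 5 6 11 8) = [9, 1, 2, 3, 4, 6, 11, 7, 0, 5, 10, 8]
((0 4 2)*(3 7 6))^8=(0 2 4)(3 6 7)=[2, 1, 4, 6, 0, 5, 7, 3]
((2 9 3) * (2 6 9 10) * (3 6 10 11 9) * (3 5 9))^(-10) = [0, 1, 3, 2, 4, 6, 9, 7, 8, 5, 11, 10] = (2 3)(5 6 9)(10 11)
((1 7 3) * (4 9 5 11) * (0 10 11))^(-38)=(0 9 11)(1 7 3)(4 10 5)=[9, 7, 2, 1, 10, 4, 6, 3, 8, 11, 5, 0]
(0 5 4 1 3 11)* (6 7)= (0 5 4 1 3 11)(6 7)= [5, 3, 2, 11, 1, 4, 7, 6, 8, 9, 10, 0]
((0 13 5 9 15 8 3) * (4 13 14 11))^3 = [4, 1, 2, 11, 9, 8, 6, 7, 14, 3, 10, 5, 12, 15, 13, 0] = (0 4 9 3 11 5 8 14 13 15)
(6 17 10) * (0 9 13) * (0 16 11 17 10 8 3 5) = (0 9 13 16 11 17 8 3 5)(6 10) = [9, 1, 2, 5, 4, 0, 10, 7, 3, 13, 6, 17, 12, 16, 14, 15, 11, 8]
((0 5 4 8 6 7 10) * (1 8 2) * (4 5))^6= (0 7 8 2)(1 4 10 6)= [7, 4, 0, 3, 10, 5, 1, 8, 2, 9, 6]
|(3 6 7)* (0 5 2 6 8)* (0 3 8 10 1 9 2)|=|(0 5)(1 9 2 6 7 8 3 10)|=8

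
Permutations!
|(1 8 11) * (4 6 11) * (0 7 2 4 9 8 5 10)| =|(0 7 2 4 6 11 1 5 10)(8 9)| =18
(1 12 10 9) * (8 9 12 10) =(1 10 12 8 9) =[0, 10, 2, 3, 4, 5, 6, 7, 9, 1, 12, 11, 8]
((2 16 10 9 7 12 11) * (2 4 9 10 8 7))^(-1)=(2 9 4 11 12 7 8 16)=[0, 1, 9, 3, 11, 5, 6, 8, 16, 4, 10, 12, 7, 13, 14, 15, 2]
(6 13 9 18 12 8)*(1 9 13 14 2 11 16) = (1 9 18 12 8 6 14 2 11 16) = [0, 9, 11, 3, 4, 5, 14, 7, 6, 18, 10, 16, 8, 13, 2, 15, 1, 17, 12]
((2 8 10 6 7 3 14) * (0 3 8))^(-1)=(0 2 14 3)(6 10 8 7)=[2, 1, 14, 0, 4, 5, 10, 6, 7, 9, 8, 11, 12, 13, 3]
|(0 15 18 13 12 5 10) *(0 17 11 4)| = |(0 15 18 13 12 5 10 17 11 4)| = 10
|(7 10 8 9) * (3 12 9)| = 6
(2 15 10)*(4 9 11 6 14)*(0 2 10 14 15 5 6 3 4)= (0 2 5 6 15 14)(3 4 9 11)= [2, 1, 5, 4, 9, 6, 15, 7, 8, 11, 10, 3, 12, 13, 0, 14]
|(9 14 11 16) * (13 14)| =5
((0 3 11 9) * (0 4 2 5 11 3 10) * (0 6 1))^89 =[10, 0, 4, 3, 9, 2, 1, 7, 8, 11, 6, 5] =(0 10 6 1)(2 4 9 11 5)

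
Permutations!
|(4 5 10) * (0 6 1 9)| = |(0 6 1 9)(4 5 10)| = 12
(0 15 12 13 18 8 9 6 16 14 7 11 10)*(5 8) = (0 15 12 13 18 5 8 9 6 16 14 7 11 10) = [15, 1, 2, 3, 4, 8, 16, 11, 9, 6, 0, 10, 13, 18, 7, 12, 14, 17, 5]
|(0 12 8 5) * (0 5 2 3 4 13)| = |(0 12 8 2 3 4 13)| = 7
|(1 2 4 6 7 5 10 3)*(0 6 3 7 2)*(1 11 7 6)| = |(0 1)(2 4 3 11 7 5 10 6)| = 8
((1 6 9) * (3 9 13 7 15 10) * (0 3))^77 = (0 13 3 7 9 15 1 10 6) = [13, 10, 2, 7, 4, 5, 0, 9, 8, 15, 6, 11, 12, 3, 14, 1]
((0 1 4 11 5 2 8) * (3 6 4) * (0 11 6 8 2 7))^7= (11)(4 6)= [0, 1, 2, 3, 6, 5, 4, 7, 8, 9, 10, 11]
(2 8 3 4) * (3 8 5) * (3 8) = [0, 1, 5, 4, 2, 8, 6, 7, 3] = (2 5 8 3 4)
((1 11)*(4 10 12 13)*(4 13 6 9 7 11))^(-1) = (13)(1 11 7 9 6 12 10 4) = [0, 11, 2, 3, 1, 5, 12, 9, 8, 6, 4, 7, 10, 13]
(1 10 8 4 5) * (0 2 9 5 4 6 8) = (0 2 9 5 1 10)(6 8) = [2, 10, 9, 3, 4, 1, 8, 7, 6, 5, 0]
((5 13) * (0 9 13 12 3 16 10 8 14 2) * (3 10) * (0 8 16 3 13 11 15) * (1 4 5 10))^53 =(0 9 11 15)(1 4 5 12)(2 14 8)(10 13 16) =[9, 4, 14, 3, 5, 12, 6, 7, 2, 11, 13, 15, 1, 16, 8, 0, 10]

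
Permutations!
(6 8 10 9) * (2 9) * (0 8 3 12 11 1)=(0 8 10 2 9 6 3 12 11 1)=[8, 0, 9, 12, 4, 5, 3, 7, 10, 6, 2, 1, 11]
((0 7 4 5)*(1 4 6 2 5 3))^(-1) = [5, 3, 6, 4, 1, 2, 7, 0] = (0 5 2 6 7)(1 3 4)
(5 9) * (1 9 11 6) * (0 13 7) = (0 13 7)(1 9 5 11 6) = [13, 9, 2, 3, 4, 11, 1, 0, 8, 5, 10, 6, 12, 7]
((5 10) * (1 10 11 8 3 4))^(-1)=[0, 4, 2, 8, 3, 10, 6, 7, 11, 9, 1, 5]=(1 4 3 8 11 5 10)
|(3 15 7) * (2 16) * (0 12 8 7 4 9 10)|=|(0 12 8 7 3 15 4 9 10)(2 16)|=18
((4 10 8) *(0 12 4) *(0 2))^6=(12)=[0, 1, 2, 3, 4, 5, 6, 7, 8, 9, 10, 11, 12]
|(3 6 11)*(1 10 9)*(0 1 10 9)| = 12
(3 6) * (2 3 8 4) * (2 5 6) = (2 3)(4 5 6 8) = [0, 1, 3, 2, 5, 6, 8, 7, 4]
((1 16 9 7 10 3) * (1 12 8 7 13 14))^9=(1 14 13 9 16)(3 10 7 8 12)=[0, 14, 2, 10, 4, 5, 6, 8, 12, 16, 7, 11, 3, 9, 13, 15, 1]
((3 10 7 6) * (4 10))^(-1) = (3 6 7 10 4) = [0, 1, 2, 6, 3, 5, 7, 10, 8, 9, 4]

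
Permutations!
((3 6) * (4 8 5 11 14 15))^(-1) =[0, 1, 2, 6, 15, 8, 3, 7, 4, 9, 10, 5, 12, 13, 11, 14] =(3 6)(4 15 14 11 5 8)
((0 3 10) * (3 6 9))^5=[0, 1, 2, 3, 4, 5, 6, 7, 8, 9, 10]=(10)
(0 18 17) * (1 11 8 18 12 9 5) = [12, 11, 2, 3, 4, 1, 6, 7, 18, 5, 10, 8, 9, 13, 14, 15, 16, 0, 17] = (0 12 9 5 1 11 8 18 17)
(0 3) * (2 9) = (0 3)(2 9) = [3, 1, 9, 0, 4, 5, 6, 7, 8, 2]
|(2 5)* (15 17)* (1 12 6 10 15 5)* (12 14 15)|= |(1 14 15 17 5 2)(6 10 12)|= 6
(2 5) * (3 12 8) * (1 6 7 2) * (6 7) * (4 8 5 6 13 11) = (1 7 2 6 13 11 4 8 3 12 5) = [0, 7, 6, 12, 8, 1, 13, 2, 3, 9, 10, 4, 5, 11]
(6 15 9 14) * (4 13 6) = (4 13 6 15 9 14) = [0, 1, 2, 3, 13, 5, 15, 7, 8, 14, 10, 11, 12, 6, 4, 9]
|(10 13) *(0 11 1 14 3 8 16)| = |(0 11 1 14 3 8 16)(10 13)| = 14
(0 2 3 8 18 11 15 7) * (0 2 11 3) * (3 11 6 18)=(0 6 18 11 15 7 2)(3 8)=[6, 1, 0, 8, 4, 5, 18, 2, 3, 9, 10, 15, 12, 13, 14, 7, 16, 17, 11]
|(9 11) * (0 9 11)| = |(11)(0 9)| = 2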